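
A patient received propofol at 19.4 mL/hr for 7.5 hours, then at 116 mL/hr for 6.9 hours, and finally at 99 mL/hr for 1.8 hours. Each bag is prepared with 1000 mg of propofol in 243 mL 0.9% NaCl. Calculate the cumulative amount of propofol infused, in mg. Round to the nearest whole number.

Concentration = 1000 mg ÷ 243 mL = 4.115226 mg/mL
Stage 1: 19.4 mL/hr × 7.5 hr = 145.5 mL → 145.5 mL × 4.115226 mg/mL = 598.7654 mg
Stage 2: 116 mL/hr × 6.9 hr = 800.4 mL → 800.4 mL × 4.115226 mg/mL = 3293.827 mg
Stage 3: 99 mL/hr × 1.8 hr = 178.2 mL → 178.2 mL × 4.115226 mg/mL = 733.3333 mg
Total = 598.7654 + 3293.827 + 733.3333 = 4625.926 mg

4626 mg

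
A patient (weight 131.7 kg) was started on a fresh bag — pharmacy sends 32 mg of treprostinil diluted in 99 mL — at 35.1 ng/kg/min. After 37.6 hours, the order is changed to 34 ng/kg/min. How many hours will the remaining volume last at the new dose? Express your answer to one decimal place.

80.3 hours

Initial rate:
Dose = 35.1 ng/kg/min × 131.7 kg = 4622.67 ng/min
4622.67 ng/min × 60 min/hr = 277360.2 ng/hr
Concentration = 32 mg ÷ 99 mL = 0.3232323 mg/mL = 323232.3 ng/mL
Rate = 277360.2 ng/hr ÷ 323232.3 ng/mL = 0.8580831 mL/hr
Volume infused so far = 0.8580831 mL/hr × 37.6 hr = 32.26393 mL
Volume remaining = 99 − 32.26393 = 66.73607 mL
New rate:
Dose = 34 ng/kg/min × 131.7 kg = 4477.8 ng/min
4477.8 ng/min × 60 min/hr = 268668 ng/hr
Rate = 268668 ng/hr ÷ 323232.3 ng/mL = 0.8311916 mL/hr
Time remaining = 66.73607 mL ÷ 0.8311916 mL/hr = 80.28964 hr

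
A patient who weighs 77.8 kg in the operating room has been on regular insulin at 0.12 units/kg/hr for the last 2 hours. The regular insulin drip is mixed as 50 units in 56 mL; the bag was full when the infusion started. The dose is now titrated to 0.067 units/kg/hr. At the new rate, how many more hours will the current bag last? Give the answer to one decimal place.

Initial rate:
Dose = 0.12 units/kg/hr × 77.8 kg = 9.336 units/hr
Concentration = 50 units ÷ 56 mL = 0.8928571 units/mL
Rate = 9.336 units/hr ÷ 0.8928571 units/mL = 10.45632 mL/hr
Volume infused so far = 10.45632 mL/hr × 2 hr = 20.91264 mL
Volume remaining = 56 − 20.91264 = 35.08736 mL
New rate:
Dose = 0.067 units/kg/hr × 77.8 kg = 5.2126 units/hr
Rate = 5.2126 units/hr ÷ 0.8928571 units/mL = 5.838112 mL/hr
Time remaining = 35.08736 mL ÷ 5.838112 mL/hr = 6.010053 hr

6.0 hours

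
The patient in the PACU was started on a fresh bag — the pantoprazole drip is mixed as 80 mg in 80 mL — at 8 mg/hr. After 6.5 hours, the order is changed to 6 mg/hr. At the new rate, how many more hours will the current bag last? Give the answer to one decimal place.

4.7 hours

Initial rate:
Concentration = 80 mg ÷ 80 mL = 1 mg/mL
Rate = 8 mg/hr ÷ 1 mg/mL = 8 mL/hr
Volume infused so far = 8 mL/hr × 6.5 hr = 52 mL
Volume remaining = 80 − 52 = 28 mL
New rate:
Rate = 6 mg/hr ÷ 1 mg/mL = 6 mL/hr
Time remaining = 28 mL ÷ 6 mL/hr = 4.666667 hr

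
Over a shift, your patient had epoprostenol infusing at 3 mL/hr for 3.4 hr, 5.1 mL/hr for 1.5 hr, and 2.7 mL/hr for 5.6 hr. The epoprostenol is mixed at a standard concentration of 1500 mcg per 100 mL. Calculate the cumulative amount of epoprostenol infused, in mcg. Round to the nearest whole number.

495 mcg

Concentration = 1500 mcg ÷ 100 mL = 15 mcg/mL
Stage 1: 3 mL/hr × 3.4 hr = 10.2 mL → 10.2 mL × 15 mcg/mL = 153 mcg
Stage 2: 5.1 mL/hr × 1.5 hr = 7.65 mL → 7.65 mL × 15 mcg/mL = 114.75 mcg
Stage 3: 2.7 mL/hr × 5.6 hr = 15.12 mL → 15.12 mL × 15 mcg/mL = 226.8 mcg
Total = 153 + 114.75 + 226.8 = 494.55 mcg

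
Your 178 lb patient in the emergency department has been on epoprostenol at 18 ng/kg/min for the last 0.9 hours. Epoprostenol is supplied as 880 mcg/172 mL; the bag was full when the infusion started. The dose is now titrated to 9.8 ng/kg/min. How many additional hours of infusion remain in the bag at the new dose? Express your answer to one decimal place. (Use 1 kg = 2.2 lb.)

Initial rate:
Weight = 178 lb ÷ 2.2 lb/kg = 80.90909 kg
Dose = 18 ng/kg/min × 80.90909 kg = 1456.364 ng/min
1456.364 ng/min × 60 min/hr = 87381.82 ng/hr
Concentration = 880 mcg ÷ 172 mL = 5.116279 mcg/mL = 5116.279 ng/mL
Rate = 87381.82 ng/hr ÷ 5116.279 ng/mL = 17.07917 mL/hr
Volume infused so far = 17.07917 mL/hr × 0.9 hr = 15.37126 mL
Volume remaining = 172 − 15.37126 = 156.6287 mL
New rate:
Dose = 9.8 ng/kg/min × 80.90909 kg = 792.9091 ng/min
792.9091 ng/min × 60 min/hr = 47574.55 ng/hr
Rate = 47574.55 ng/hr ÷ 5116.279 ng/mL = 9.298661 mL/hr
Time remaining = 156.6287 mL ÷ 9.298661 mL/hr = 16.84423 hr

16.8 hours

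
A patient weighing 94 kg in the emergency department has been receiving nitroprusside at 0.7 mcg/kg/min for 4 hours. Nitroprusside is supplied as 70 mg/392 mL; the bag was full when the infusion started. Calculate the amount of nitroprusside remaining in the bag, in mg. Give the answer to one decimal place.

54.2 mg

Dose = 0.7 mcg/kg/min × 94 kg = 65.8 mcg/min
65.8 mcg/min × 60 min/hr = 3948 mcg/hr
Concentration = 70 mg ÷ 392 mL = 0.1785714 mg/mL = 178.5714 mcg/mL
Rate = 3948 mcg/hr ÷ 178.5714 mcg/mL = 22.1088 mL/hr
Volume infused = 22.1088 mL/hr × 4 hr = 88.4352 mL
Volume remaining = 392 − 88.4352 = 303.5648 mL
Drug remaining = 303.5648 mL × 178.5714 mcg/mL = 54208 mcg = 54.208 mg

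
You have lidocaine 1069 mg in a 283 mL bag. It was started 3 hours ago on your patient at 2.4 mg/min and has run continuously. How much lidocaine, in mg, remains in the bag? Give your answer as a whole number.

2.4 mg/min × 60 min/hr = 144 mg/hr
Concentration = 1069 mg ÷ 283 mL = 3.777385 mg/mL
Rate = 144 mg/hr ÷ 3.777385 mg/mL = 38.12161 mL/hr
Volume infused = 38.12161 mL/hr × 3 hr = 114.3648 mL
Volume remaining = 283 − 114.3648 = 168.6352 mL
Drug remaining = 168.6352 mL × 3.777385 mg/mL = 637 mg

637 mg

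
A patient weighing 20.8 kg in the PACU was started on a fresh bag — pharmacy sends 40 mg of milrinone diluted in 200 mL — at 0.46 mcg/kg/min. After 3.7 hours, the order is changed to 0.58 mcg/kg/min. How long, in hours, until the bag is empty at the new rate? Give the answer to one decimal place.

Initial rate:
Dose = 0.46 mcg/kg/min × 20.8 kg = 9.568 mcg/min
9.568 mcg/min × 60 min/hr = 574.08 mcg/hr
Concentration = 40 mg ÷ 200 mL = 0.2 mg/mL = 200 mcg/mL
Rate = 574.08 mcg/hr ÷ 200 mcg/mL = 2.8704 mL/hr
Volume infused so far = 2.8704 mL/hr × 3.7 hr = 10.62048 mL
Volume remaining = 200 − 10.62048 = 189.3795 mL
New rate:
Dose = 0.58 mcg/kg/min × 20.8 kg = 12.064 mcg/min
12.064 mcg/min × 60 min/hr = 723.84 mcg/hr
Rate = 723.84 mcg/hr ÷ 200 mcg/mL = 3.6192 mL/hr
Time remaining = 189.3795 mL ÷ 3.6192 mL/hr = 52.32635 hr

52.3 hours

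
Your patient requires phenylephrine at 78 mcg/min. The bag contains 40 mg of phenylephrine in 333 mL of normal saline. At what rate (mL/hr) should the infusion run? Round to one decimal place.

39.0 mL/hr

78 mcg/min × 60 min/hr = 4680 mcg/hr
Concentration = 40 mg ÷ 333 mL = 0.1201201 mg/mL = 120.1201 mcg/mL
Rate = 4680 mcg/hr ÷ 120.1201 mcg/mL = 38.961 mL/hr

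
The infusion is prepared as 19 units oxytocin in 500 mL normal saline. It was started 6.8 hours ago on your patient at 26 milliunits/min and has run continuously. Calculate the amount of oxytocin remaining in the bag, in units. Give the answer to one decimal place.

26 milliunits/min × 60 min/hr = 1560 milliunits/hr
Concentration = 19 units ÷ 500 mL = 0.038 units/mL = 38 milliunits/mL
Rate = 1560 milliunits/hr ÷ 38 milliunits/mL = 41.05263 mL/hr
Volume infused = 41.05263 mL/hr × 6.8 hr = 279.1579 mL
Volume remaining = 500 − 279.1579 = 220.8421 mL
Drug remaining = 220.8421 mL × 38 milliunits/mL = 8392 milliunits = 8.392 units

8.4 units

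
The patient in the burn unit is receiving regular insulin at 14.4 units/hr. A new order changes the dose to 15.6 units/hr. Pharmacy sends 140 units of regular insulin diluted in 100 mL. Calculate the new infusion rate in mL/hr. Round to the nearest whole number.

11 mL/hr

Concentration = 140 units ÷ 100 mL = 1.4 units/mL
Rate = 15.6 units/hr ÷ 1.4 units/mL = 11.14286 mL/hr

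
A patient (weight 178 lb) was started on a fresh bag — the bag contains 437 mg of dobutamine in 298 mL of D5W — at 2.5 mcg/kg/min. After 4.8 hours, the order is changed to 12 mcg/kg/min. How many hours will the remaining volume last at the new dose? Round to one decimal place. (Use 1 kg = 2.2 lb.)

Initial rate:
Weight = 178 lb ÷ 2.2 lb/kg = 80.90909 kg
Dose = 2.5 mcg/kg/min × 80.90909 kg = 202.2727 mcg/min
202.2727 mcg/min × 60 min/hr = 12136.36 mcg/hr
Concentration = 437 mg ÷ 298 mL = 1.466443 mg/mL = 1466.443 mcg/mL
Rate = 12136.36 mcg/hr ÷ 1466.443 mcg/mL = 8.276056 mL/hr
Volume infused so far = 8.276056 mL/hr × 4.8 hr = 39.72507 mL
Volume remaining = 298 − 39.72507 = 258.2749 mL
New rate:
Dose = 12 mcg/kg/min × 80.90909 kg = 970.9091 mcg/min
970.9091 mcg/min × 60 min/hr = 58254.55 mcg/hr
Rate = 58254.55 mcg/hr ÷ 1466.443 mcg/mL = 39.72507 mL/hr
Time remaining = 258.2749 mL ÷ 39.72507 mL/hr = 6.501561 hr

6.5 hours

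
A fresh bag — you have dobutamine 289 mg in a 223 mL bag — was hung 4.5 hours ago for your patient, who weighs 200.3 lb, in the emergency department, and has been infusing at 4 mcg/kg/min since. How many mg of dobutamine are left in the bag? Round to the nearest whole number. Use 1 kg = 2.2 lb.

Weight = 200.3 lb ÷ 2.2 lb/kg = 91.04545 kg
Dose = 4 mcg/kg/min × 91.04545 kg = 364.1818 mcg/min
364.1818 mcg/min × 60 min/hr = 21850.91 mcg/hr
Concentration = 289 mg ÷ 223 mL = 1.295964 mg/mL = 1295.964 mcg/mL
Rate = 21850.91 mcg/hr ÷ 1295.964 mcg/mL = 16.86074 mL/hr
Volume infused = 16.86074 mL/hr × 4.5 hr = 75.87331 mL
Volume remaining = 223 − 75.87331 = 147.1267 mL
Drug remaining = 147.1267 mL × 1295.964 mcg/mL = 190670.9 mcg = 190.6709 mg

191 mg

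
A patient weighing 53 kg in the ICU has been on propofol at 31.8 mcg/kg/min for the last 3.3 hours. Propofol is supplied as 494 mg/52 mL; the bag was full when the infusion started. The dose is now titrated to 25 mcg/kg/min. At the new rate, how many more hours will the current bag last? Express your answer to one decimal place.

2.0 hours

Initial rate:
Dose = 31.8 mcg/kg/min × 53 kg = 1685.4 mcg/min
1685.4 mcg/min × 60 min/hr = 101124 mcg/hr
Concentration = 494 mg ÷ 52 mL = 9.5 mg/mL = 9500 mcg/mL
Rate = 101124 mcg/hr ÷ 9500 mcg/mL = 10.64463 mL/hr
Volume infused so far = 10.64463 mL/hr × 3.3 hr = 35.12728 mL
Volume remaining = 52 − 35.12728 = 16.87272 mL
New rate:
Dose = 25 mcg/kg/min × 53 kg = 1325 mcg/min
1325 mcg/min × 60 min/hr = 79500 mcg/hr
Rate = 79500 mcg/hr ÷ 9500 mcg/mL = 8.368421 mL/hr
Time remaining = 16.87272 mL ÷ 8.368421 mL/hr = 2.016236 hr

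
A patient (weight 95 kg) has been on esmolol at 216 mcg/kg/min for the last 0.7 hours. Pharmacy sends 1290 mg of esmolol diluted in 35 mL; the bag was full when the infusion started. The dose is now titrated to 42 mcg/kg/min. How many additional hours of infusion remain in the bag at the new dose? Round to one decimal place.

1.8 hours

Initial rate:
Dose = 216 mcg/kg/min × 95 kg = 20520 mcg/min
20520 mcg/min × 60 min/hr = 1231200 mcg/hr
Concentration = 1290 mg ÷ 35 mL = 36.85714 mg/mL = 36857.14 mcg/mL
Rate = 1231200 mcg/hr ÷ 36857.14 mcg/mL = 33.40465 mL/hr
Volume infused so far = 33.40465 mL/hr × 0.7 hr = 23.38326 mL
Volume remaining = 35 − 23.38326 = 11.61674 mL
New rate:
Dose = 42 mcg/kg/min × 95 kg = 3990 mcg/min
3990 mcg/min × 60 min/hr = 239400 mcg/hr
Rate = 239400 mcg/hr ÷ 36857.14 mcg/mL = 6.495349 mL/hr
Time remaining = 11.61674 mL ÷ 6.495349 mL/hr = 1.788471 hr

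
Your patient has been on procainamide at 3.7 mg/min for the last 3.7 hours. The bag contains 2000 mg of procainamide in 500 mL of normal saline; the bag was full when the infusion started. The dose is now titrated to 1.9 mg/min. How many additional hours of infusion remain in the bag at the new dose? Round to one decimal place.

10.3 hours

Initial rate:
3.7 mg/min × 60 min/hr = 222 mg/hr
Concentration = 2000 mg ÷ 500 mL = 4 mg/mL
Rate = 222 mg/hr ÷ 4 mg/mL = 55.5 mL/hr
Volume infused so far = 55.5 mL/hr × 3.7 hr = 205.35 mL
Volume remaining = 500 − 205.35 = 294.65 mL
New rate:
1.9 mg/min × 60 min/hr = 114 mg/hr
Rate = 114 mg/hr ÷ 4 mg/mL = 28.5 mL/hr
Time remaining = 294.65 mL ÷ 28.5 mL/hr = 10.3386 hr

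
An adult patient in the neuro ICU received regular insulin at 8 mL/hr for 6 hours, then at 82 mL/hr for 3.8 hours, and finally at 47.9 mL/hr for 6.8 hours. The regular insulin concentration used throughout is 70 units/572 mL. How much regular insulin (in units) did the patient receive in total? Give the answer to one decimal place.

Concentration = 70 units ÷ 572 mL = 0.1223776 units/mL
Stage 1: 8 mL/hr × 6 hr = 48 mL → 48 mL × 0.1223776 units/mL = 5.874126 units
Stage 2: 82 mL/hr × 3.8 hr = 311.6 mL → 311.6 mL × 0.1223776 units/mL = 38.13287 units
Stage 3: 47.9 mL/hr × 6.8 hr = 325.72 mL → 325.72 mL × 0.1223776 units/mL = 39.86084 units
Total = 5.874126 + 38.13287 + 39.86084 = 83.86783 units

83.9 units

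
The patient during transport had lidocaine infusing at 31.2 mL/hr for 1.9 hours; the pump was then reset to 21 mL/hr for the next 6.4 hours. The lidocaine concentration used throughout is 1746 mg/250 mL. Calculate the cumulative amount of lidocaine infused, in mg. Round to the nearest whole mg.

Concentration = 1746 mg ÷ 250 mL = 6.984 mg/mL
Stage 1: 31.2 mL/hr × 1.9 hr = 59.28 mL → 59.28 mL × 6.984 mg/mL = 414.0115 mg
Stage 2: 21 mL/hr × 6.4 hr = 134.4 mL → 134.4 mL × 6.984 mg/mL = 938.6496 mg
Total = 414.0115 + 938.6496 = 1352.661 mg

1353 mg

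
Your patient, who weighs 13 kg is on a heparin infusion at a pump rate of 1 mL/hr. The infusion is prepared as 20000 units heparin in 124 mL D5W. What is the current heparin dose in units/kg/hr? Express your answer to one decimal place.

12.4 units/kg/hr

Concentration = 20000 units ÷ 124 mL = 161.2903 units/mL
Drug rate = 1 mL/hr × 161.2903 units/mL = 161.2903 units/hr
161.2903 units/hr ÷ 13 kg = 12.40695 units/kg/hr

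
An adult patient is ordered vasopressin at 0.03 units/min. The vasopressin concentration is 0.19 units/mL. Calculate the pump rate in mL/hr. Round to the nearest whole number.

0.03 units/min × 60 min/hr = 1.8 units/hr
Rate = 1.8 units/hr ÷ 0.19 units/mL = 9.473684 mL/hr

9 mL/hr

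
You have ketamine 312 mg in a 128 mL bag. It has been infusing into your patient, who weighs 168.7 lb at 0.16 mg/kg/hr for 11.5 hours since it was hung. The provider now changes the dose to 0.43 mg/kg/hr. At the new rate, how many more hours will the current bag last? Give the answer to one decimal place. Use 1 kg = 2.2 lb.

5.2 hours

Initial rate:
Weight = 168.7 lb ÷ 2.2 lb/kg = 76.68182 kg
Dose = 0.16 mg/kg/hr × 76.68182 kg = 12.26909 mg/hr
Concentration = 312 mg ÷ 128 mL = 2.4375 mg/mL
Rate = 12.26909 mg/hr ÷ 2.4375 mg/mL = 5.033473 mL/hr
Volume infused so far = 5.033473 mL/hr × 11.5 hr = 57.88494 mL
Volume remaining = 128 − 57.88494 = 70.11506 mL
New rate:
Dose = 0.43 mg/kg/hr × 76.68182 kg = 32.97318 mg/hr
Rate = 32.97318 mg/hr ÷ 2.4375 mg/mL = 13.52746 mL/hr
Time remaining = 70.11506 mL ÷ 13.52746 mL/hr = 5.183165 hr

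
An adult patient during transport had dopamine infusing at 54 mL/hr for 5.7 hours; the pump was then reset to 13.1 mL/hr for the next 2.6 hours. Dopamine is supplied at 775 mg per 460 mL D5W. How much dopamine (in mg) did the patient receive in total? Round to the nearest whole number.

576 mg

Concentration = 775 mg ÷ 460 mL = 1.684783 mg/mL
Stage 1: 54 mL/hr × 5.7 hr = 307.8 mL → 307.8 mL × 1.684783 mg/mL = 518.5761 mg
Stage 2: 13.1 mL/hr × 2.6 hr = 34.06 mL → 34.06 mL × 1.684783 mg/mL = 57.3837 mg
Total = 518.5761 + 57.3837 = 575.9598 mg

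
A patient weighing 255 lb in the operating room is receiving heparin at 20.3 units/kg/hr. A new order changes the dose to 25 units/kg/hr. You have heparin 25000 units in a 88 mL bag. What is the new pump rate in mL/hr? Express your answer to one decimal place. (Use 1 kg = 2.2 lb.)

Weight = 255 lb ÷ 2.2 lb/kg = 115.9091 kg
Dose = 25 units/kg/hr × 115.9091 kg = 2897.727 units/hr
Concentration = 25000 units ÷ 88 mL = 284.0909 units/mL
Rate = 2897.727 units/hr ÷ 284.0909 units/mL = 10.2 mL/hr

10.2 mL/hr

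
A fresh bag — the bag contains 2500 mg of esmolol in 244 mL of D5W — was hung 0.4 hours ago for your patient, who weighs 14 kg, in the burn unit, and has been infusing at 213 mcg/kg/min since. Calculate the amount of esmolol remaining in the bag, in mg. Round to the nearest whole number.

2428 mg

Dose = 213 mcg/kg/min × 14 kg = 2982 mcg/min
2982 mcg/min × 60 min/hr = 178920 mcg/hr
Concentration = 2500 mg ÷ 244 mL = 10.2459 mg/mL = 10245.9 mcg/mL
Rate = 178920 mcg/hr ÷ 10245.9 mcg/mL = 17.46259 mL/hr
Volume infused = 17.46259 mL/hr × 0.4 hr = 6.985037 mL
Volume remaining = 244 − 6.985037 = 237.015 mL
Drug remaining = 237.015 mL × 10245.9 mcg/mL = 2428432 mcg = 2428.432 mg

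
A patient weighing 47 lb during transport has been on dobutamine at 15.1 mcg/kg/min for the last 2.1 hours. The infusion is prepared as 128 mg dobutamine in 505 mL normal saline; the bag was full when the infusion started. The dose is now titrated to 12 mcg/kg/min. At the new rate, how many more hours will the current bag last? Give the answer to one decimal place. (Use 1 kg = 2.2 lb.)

5.7 hours

Initial rate:
Weight = 47 lb ÷ 2.2 lb/kg = 21.36364 kg
Dose = 15.1 mcg/kg/min × 21.36364 kg = 322.5909 mcg/min
322.5909 mcg/min × 60 min/hr = 19355.45 mcg/hr
Concentration = 128 mg ÷ 505 mL = 0.2534653 mg/mL = 253.4653 mcg/mL
Rate = 19355.45 mcg/hr ÷ 253.4653 mcg/mL = 76.36332 mL/hr
Volume infused so far = 76.36332 mL/hr × 2.1 hr = 160.363 mL
Volume remaining = 505 − 160.363 = 344.637 mL
New rate:
Dose = 12 mcg/kg/min × 21.36364 kg = 256.3636 mcg/min
256.3636 mcg/min × 60 min/hr = 15381.82 mcg/hr
Rate = 15381.82 mcg/hr ÷ 253.4653 mcg/mL = 60.68608 mL/hr
Time remaining = 344.637 mL ÷ 60.68608 mL/hr = 5.679013 hr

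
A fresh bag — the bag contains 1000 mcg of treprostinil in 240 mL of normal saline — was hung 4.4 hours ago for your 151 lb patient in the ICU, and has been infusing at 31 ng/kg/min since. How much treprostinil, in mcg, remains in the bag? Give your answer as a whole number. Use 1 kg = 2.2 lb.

Weight = 151 lb ÷ 2.2 lb/kg = 68.63636 kg
Dose = 31 ng/kg/min × 68.63636 kg = 2127.727 ng/min
2127.727 ng/min × 60 min/hr = 127663.6 ng/hr
Concentration = 1000 mcg ÷ 240 mL = 4.166667 mcg/mL = 4166.667 ng/mL
Rate = 127663.6 ng/hr ÷ 4166.667 ng/mL = 30.63927 mL/hr
Volume infused = 30.63927 mL/hr × 4.4 hr = 134.8128 mL
Volume remaining = 240 − 134.8128 = 105.1872 mL
Drug remaining = 105.1872 mL × 4166.667 ng/mL = 438280 ng = 438.28 mcg

438 mcg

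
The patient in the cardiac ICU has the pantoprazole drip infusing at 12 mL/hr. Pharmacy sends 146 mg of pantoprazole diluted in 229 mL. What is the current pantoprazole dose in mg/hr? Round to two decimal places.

7.65 mg/hr

Concentration = 146 mg ÷ 229 mL = 0.6375546 mg/mL
Drug rate = 12 mL/hr × 0.6375546 mg/mL = 7.650655 mg/hr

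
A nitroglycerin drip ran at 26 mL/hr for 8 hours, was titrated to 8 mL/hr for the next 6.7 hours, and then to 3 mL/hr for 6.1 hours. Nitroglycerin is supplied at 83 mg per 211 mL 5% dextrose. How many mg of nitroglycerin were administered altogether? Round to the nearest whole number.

110 mg

Concentration = 83 mg ÷ 211 mL = 0.3933649 mg/mL
Stage 1: 26 mL/hr × 8 hr = 208 mL → 208 mL × 0.3933649 mg/mL = 81.81991 mg
Stage 2: 8 mL/hr × 6.7 hr = 53.6 mL → 53.6 mL × 0.3933649 mg/mL = 21.08436 mg
Stage 3: 3 mL/hr × 6.1 hr = 18.3 mL → 18.3 mL × 0.3933649 mg/mL = 7.198578 mg
Total = 81.81991 + 21.08436 + 7.198578 = 110.1028 mg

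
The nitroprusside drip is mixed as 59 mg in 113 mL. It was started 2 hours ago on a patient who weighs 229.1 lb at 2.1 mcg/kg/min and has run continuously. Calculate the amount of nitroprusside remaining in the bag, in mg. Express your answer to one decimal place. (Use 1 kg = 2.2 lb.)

32.8 mg

Weight = 229.1 lb ÷ 2.2 lb/kg = 104.1364 kg
Dose = 2.1 mcg/kg/min × 104.1364 kg = 218.6864 mcg/min
218.6864 mcg/min × 60 min/hr = 13121.18 mcg/hr
Concentration = 59 mg ÷ 113 mL = 0.5221239 mg/mL = 522.1239 mcg/mL
Rate = 13121.18 mcg/hr ÷ 522.1239 mcg/mL = 25.1304 mL/hr
Volume infused = 25.1304 mL/hr × 2 hr = 50.2608 mL
Volume remaining = 113 − 50.2608 = 62.7392 mL
Drug remaining = 62.7392 mL × 522.1239 mcg/mL = 32757.64 mcg = 32.75764 mg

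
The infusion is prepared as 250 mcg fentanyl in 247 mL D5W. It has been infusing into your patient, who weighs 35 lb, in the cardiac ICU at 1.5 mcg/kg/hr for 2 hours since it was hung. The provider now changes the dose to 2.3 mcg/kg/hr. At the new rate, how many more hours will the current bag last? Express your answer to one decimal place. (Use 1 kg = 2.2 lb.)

Initial rate:
Weight = 35 lb ÷ 2.2 lb/kg = 15.90909 kg
Dose = 1.5 mcg/kg/hr × 15.90909 kg = 23.86364 mcg/hr
Concentration = 250 mcg ÷ 247 mL = 1.012146 mcg/mL
Rate = 23.86364 mcg/hr ÷ 1.012146 mcg/mL = 23.57727 mL/hr
Volume infused so far = 23.57727 mL/hr × 2 hr = 47.15455 mL
Volume remaining = 247 − 47.15455 = 199.8455 mL
New rate:
Dose = 2.3 mcg/kg/hr × 15.90909 kg = 36.59091 mcg/hr
Rate = 36.59091 mcg/hr ÷ 1.012146 mcg/mL = 36.15182 mL/hr
Time remaining = 199.8455 mL ÷ 36.15182 mL/hr = 5.52795 hr

5.5 hours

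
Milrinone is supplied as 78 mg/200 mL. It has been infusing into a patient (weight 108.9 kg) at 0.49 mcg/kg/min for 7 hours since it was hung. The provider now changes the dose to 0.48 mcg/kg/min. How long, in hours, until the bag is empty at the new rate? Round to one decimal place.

17.7 hours

Initial rate:
Dose = 0.49 mcg/kg/min × 108.9 kg = 53.361 mcg/min
53.361 mcg/min × 60 min/hr = 3201.66 mcg/hr
Concentration = 78 mg ÷ 200 mL = 0.39 mg/mL = 390 mcg/mL
Rate = 3201.66 mcg/hr ÷ 390 mcg/mL = 8.209385 mL/hr
Volume infused so far = 8.209385 mL/hr × 7 hr = 57.46569 mL
Volume remaining = 200 − 57.46569 = 142.5343 mL
New rate:
Dose = 0.48 mcg/kg/min × 108.9 kg = 52.272 mcg/min
52.272 mcg/min × 60 min/hr = 3136.32 mcg/hr
Rate = 3136.32 mcg/hr ÷ 390 mcg/mL = 8.041846 mL/hr
Time remaining = 142.5343 mL ÷ 8.041846 mL/hr = 17.72408 hr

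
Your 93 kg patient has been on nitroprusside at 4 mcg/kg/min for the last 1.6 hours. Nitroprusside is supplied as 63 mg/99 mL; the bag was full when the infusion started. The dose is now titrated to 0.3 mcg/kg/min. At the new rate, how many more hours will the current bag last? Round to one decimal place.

16.3 hours

Initial rate:
Dose = 4 mcg/kg/min × 93 kg = 372 mcg/min
372 mcg/min × 60 min/hr = 22320 mcg/hr
Concentration = 63 mg ÷ 99 mL = 0.6363636 mg/mL = 636.3636 mcg/mL
Rate = 22320 mcg/hr ÷ 636.3636 mcg/mL = 35.07429 mL/hr
Volume infused so far = 35.07429 mL/hr × 1.6 hr = 56.11886 mL
Volume remaining = 99 − 56.11886 = 42.88114 mL
New rate:
Dose = 0.3 mcg/kg/min × 93 kg = 27.9 mcg/min
27.9 mcg/min × 60 min/hr = 1674 mcg/hr
Rate = 1674 mcg/hr ÷ 636.3636 mcg/mL = 2.630571 mL/hr
Time remaining = 42.88114 mL ÷ 2.630571 mL/hr = 16.30108 hr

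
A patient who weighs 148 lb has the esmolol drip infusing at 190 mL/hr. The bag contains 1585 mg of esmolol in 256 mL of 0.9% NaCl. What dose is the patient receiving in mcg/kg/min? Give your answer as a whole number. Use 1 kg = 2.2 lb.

291 mcg/kg/min

Weight = 148 lb ÷ 2.2 lb/kg = 67.27273 kg
Concentration = 1585 mg ÷ 256 mL = 6.191406 mg/mL = 6191.406 mcg/mL
Drug rate = 190 mL/hr × 6191.406 mcg/mL = 1176367 mcg/hr
1176367 mcg/hr ÷ 60 min/hr = 19606.12 mcg/min
19606.12 mcg/min ÷ 67.27273 kg = 291.4423 mcg/kg/min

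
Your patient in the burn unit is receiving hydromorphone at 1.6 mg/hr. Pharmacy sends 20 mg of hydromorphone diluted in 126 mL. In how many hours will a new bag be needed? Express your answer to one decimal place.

12.5 hours

Concentration = 20 mg ÷ 126 mL = 0.1587302 mg/mL
Rate = 1.6 mg/hr ÷ 0.1587302 mg/mL = 10.08 mL/hr
Duration = 126 mL ÷ 10.08 mL/hr = 12.5 hr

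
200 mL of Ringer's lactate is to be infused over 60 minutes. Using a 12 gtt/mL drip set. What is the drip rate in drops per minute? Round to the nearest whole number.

200 mL ÷ (60 min) = 3.333333 mL/min
3.333333 mL/min × 12 gtt/mL = 40 gtt/min

40 gtt/min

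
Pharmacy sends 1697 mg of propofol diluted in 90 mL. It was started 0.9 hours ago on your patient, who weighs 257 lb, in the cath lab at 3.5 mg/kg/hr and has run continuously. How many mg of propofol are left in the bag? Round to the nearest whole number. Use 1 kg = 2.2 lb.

1329 mg

Weight = 257 lb ÷ 2.2 lb/kg = 116.8182 kg
Dose = 3.5 mg/kg/hr × 116.8182 kg = 408.8636 mg/hr
Concentration = 1697 mg ÷ 90 mL = 18.85556 mg/mL
Rate = 408.8636 mg/hr ÷ 18.85556 mg/mL = 21.68399 mL/hr
Volume infused = 21.68399 mL/hr × 0.9 hr = 19.51559 mL
Volume remaining = 90 − 19.51559 = 70.48441 mL
Drug remaining = 70.48441 mL × 18.85556 mg/mL = 1329.023 mg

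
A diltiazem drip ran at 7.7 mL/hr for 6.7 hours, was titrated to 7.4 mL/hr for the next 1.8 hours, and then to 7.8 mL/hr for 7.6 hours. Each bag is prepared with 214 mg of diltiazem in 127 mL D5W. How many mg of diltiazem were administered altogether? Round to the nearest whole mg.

209 mg

Concentration = 214 mg ÷ 127 mL = 1.685039 mg/mL
Stage 1: 7.7 mL/hr × 6.7 hr = 51.59 mL → 51.59 mL × 1.685039 mg/mL = 86.93118 mg
Stage 2: 7.4 mL/hr × 1.8 hr = 13.32 mL → 13.32 mL × 1.685039 mg/mL = 22.44472 mg
Stage 3: 7.8 mL/hr × 7.6 hr = 59.28 mL → 59.28 mL × 1.685039 mg/mL = 99.88913 mg
Total = 86.93118 + 22.44472 + 99.88913 = 209.265 mg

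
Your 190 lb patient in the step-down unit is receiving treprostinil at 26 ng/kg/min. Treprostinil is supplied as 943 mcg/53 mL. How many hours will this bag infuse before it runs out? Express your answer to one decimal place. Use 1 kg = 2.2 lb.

Weight = 190 lb ÷ 2.2 lb/kg = 86.36364 kg
Dose = 26 ng/kg/min × 86.36364 kg = 2245.455 ng/min
2245.455 ng/min × 60 min/hr = 134727.3 ng/hr
Concentration = 943 mcg ÷ 53 mL = 17.79245 mcg/mL = 17792.45 ng/mL
Rate = 134727.3 ng/hr ÷ 17792.45 ng/mL = 7.572158 mL/hr
Duration = 53 mL ÷ 7.572158 mL/hr = 6.999325 hr

7.0 hours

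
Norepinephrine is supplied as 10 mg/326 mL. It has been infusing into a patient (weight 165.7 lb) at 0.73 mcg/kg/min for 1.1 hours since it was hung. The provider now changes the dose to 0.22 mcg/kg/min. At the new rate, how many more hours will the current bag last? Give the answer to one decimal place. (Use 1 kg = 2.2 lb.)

6.4 hours

Initial rate:
Weight = 165.7 lb ÷ 2.2 lb/kg = 75.31818 kg
Dose = 0.73 mcg/kg/min × 75.31818 kg = 54.98227 mcg/min
54.98227 mcg/min × 60 min/hr = 3298.936 mcg/hr
Concentration = 10 mg ÷ 326 mL = 0.03067485 mg/mL = 30.67485 mcg/mL
Rate = 3298.936 mcg/hr ÷ 30.67485 mcg/mL = 107.5453 mL/hr
Volume infused so far = 107.5453 mL/hr × 1.1 hr = 118.2999 mL
Volume remaining = 326 − 118.2999 = 207.7001 mL
New rate:
Dose = 0.22 mcg/kg/min × 75.31818 kg = 16.57 mcg/min
16.57 mcg/min × 60 min/hr = 994.2 mcg/hr
Rate = 994.2 mcg/hr ÷ 30.67485 mcg/mL = 32.41092 mL/hr
Time remaining = 207.7001 mL ÷ 32.41092 mL/hr = 6.408338 hr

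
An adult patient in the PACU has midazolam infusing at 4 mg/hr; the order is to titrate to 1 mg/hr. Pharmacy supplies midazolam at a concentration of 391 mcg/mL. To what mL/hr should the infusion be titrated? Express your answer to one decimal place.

2.6 mL/hr

Concentration = 391 mcg/mL = 0.391 mg/mL
Rate = 1 mg/hr ÷ 0.391 mg/mL = 2.557545 mL/hr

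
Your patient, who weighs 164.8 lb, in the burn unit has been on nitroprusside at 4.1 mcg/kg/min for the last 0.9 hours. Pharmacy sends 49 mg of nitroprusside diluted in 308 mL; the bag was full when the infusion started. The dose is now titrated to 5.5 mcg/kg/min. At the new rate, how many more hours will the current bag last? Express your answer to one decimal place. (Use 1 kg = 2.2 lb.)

Initial rate:
Weight = 164.8 lb ÷ 2.2 lb/kg = 74.90909 kg
Dose = 4.1 mcg/kg/min × 74.90909 kg = 307.1273 mcg/min
307.1273 mcg/min × 60 min/hr = 18427.64 mcg/hr
Concentration = 49 mg ÷ 308 mL = 0.1590909 mg/mL = 159.0909 mcg/mL
Rate = 18427.64 mcg/hr ÷ 159.0909 mcg/mL = 115.8309 mL/hr
Volume infused so far = 115.8309 mL/hr × 0.9 hr = 104.2478 mL
Volume remaining = 308 − 104.2478 = 203.7522 mL
New rate:
Dose = 5.5 mcg/kg/min × 74.90909 kg = 412 mcg/min
412 mcg/min × 60 min/hr = 24720 mcg/hr
Rate = 24720 mcg/hr ÷ 159.0909 mcg/mL = 155.3829 mL/hr
Time remaining = 203.7522 mL ÷ 155.3829 mL/hr = 1.311292 hr

1.3 hours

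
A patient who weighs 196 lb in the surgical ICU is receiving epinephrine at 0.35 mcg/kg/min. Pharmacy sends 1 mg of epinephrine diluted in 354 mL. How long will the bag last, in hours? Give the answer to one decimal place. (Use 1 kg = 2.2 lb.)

Weight = 196 lb ÷ 2.2 lb/kg = 89.09091 kg
Dose = 0.35 mcg/kg/min × 89.09091 kg = 31.18182 mcg/min
31.18182 mcg/min × 60 min/hr = 1870.909 mcg/hr
Concentration = 1 mg ÷ 354 mL = 0.002824859 mg/mL = 2.824859 mcg/mL
Rate = 1870.909 mcg/hr ÷ 2.824859 mcg/mL = 662.3018 mL/hr
Duration = 354 mL ÷ 662.3018 mL/hr = 0.5344995 hr

0.5 hours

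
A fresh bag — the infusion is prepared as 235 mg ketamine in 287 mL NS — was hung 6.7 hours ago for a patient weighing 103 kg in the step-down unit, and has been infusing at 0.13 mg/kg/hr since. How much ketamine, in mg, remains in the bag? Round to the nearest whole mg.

Dose = 0.13 mg/kg/hr × 103 kg = 13.39 mg/hr
Concentration = 235 mg ÷ 287 mL = 0.8188153 mg/mL
Rate = 13.39 mg/hr ÷ 0.8188153 mg/mL = 16.35289 mL/hr
Volume infused = 16.35289 mL/hr × 6.7 hr = 109.5644 mL
Volume remaining = 287 − 109.5644 = 177.4356 mL
Drug remaining = 177.4356 mL × 0.8188153 mg/mL = 145.287 mg

145 mg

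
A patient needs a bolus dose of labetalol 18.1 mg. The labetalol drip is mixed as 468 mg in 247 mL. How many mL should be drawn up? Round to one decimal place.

9.6 mL

Concentration = 468 mg ÷ 247 mL = 1.894737 mg/mL
Volume = 18.1 mg ÷ 1.894737 mg/mL = 9.552778 mL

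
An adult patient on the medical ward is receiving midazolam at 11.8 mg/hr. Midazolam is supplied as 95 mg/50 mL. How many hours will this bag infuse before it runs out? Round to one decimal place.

8.1 hours

Concentration = 95 mg ÷ 50 mL = 1.9 mg/mL
Rate = 11.8 mg/hr ÷ 1.9 mg/mL = 6.210526 mL/hr
Duration = 50 mL ÷ 6.210526 mL/hr = 8.050847 hr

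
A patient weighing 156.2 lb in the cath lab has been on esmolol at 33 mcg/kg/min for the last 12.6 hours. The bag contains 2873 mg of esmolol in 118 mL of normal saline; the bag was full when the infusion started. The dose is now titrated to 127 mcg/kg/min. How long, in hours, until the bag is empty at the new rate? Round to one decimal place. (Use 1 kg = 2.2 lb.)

2.0 hours

Initial rate:
Weight = 156.2 lb ÷ 2.2 lb/kg = 71 kg
Dose = 33 mcg/kg/min × 71 kg = 2343 mcg/min
2343 mcg/min × 60 min/hr = 140580 mcg/hr
Concentration = 2873 mg ÷ 118 mL = 24.34746 mg/mL = 24347.46 mcg/mL
Rate = 140580 mcg/hr ÷ 24347.46 mcg/mL = 5.773909 mL/hr
Volume infused so far = 5.773909 mL/hr × 12.6 hr = 72.75125 mL
Volume remaining = 118 − 72.75125 = 45.24875 mL
New rate:
Dose = 127 mcg/kg/min × 71 kg = 9017 mcg/min
9017 mcg/min × 60 min/hr = 541020 mcg/hr
Rate = 541020 mcg/hr ÷ 24347.46 mcg/mL = 22.2208 mL/hr
Time remaining = 45.24875 mL ÷ 22.2208 mL/hr = 2.036324 hr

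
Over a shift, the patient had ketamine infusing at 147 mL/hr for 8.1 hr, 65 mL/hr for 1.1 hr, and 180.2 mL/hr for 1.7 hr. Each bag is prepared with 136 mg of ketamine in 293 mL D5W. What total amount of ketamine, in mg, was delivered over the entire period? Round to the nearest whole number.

728 mg

Concentration = 136 mg ÷ 293 mL = 0.4641638 mg/mL
Stage 1: 147 mL/hr × 8.1 hr = 1190.7 mL → 1190.7 mL × 0.4641638 mg/mL = 552.6799 mg
Stage 2: 65 mL/hr × 1.1 hr = 71.5 mL → 71.5 mL × 0.4641638 mg/mL = 33.18771 mg
Stage 3: 180.2 mL/hr × 1.7 hr = 306.34 mL → 306.34 mL × 0.4641638 mg/mL = 142.1919 mg
Total = 552.6799 + 33.18771 + 142.1919 = 728.0595 mg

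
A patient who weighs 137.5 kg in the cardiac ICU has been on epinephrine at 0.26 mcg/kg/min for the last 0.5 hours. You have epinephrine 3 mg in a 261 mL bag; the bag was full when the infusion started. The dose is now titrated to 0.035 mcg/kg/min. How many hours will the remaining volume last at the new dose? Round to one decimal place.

6.7 hours

Initial rate:
Dose = 0.26 mcg/kg/min × 137.5 kg = 35.75 mcg/min
35.75 mcg/min × 60 min/hr = 2145 mcg/hr
Concentration = 3 mg ÷ 261 mL = 0.01149425 mg/mL = 11.49425 mcg/mL
Rate = 2145 mcg/hr ÷ 11.49425 mcg/mL = 186.615 mL/hr
Volume infused so far = 186.615 mL/hr × 0.5 hr = 93.3075 mL
Volume remaining = 261 − 93.3075 = 167.6925 mL
New rate:
Dose = 0.035 mcg/kg/min × 137.5 kg = 4.8125 mcg/min
4.8125 mcg/min × 60 min/hr = 288.75 mcg/hr
Rate = 288.75 mcg/hr ÷ 11.49425 mcg/mL = 25.12125 mL/hr
Time remaining = 167.6925 mL ÷ 25.12125 mL/hr = 6.675325 hr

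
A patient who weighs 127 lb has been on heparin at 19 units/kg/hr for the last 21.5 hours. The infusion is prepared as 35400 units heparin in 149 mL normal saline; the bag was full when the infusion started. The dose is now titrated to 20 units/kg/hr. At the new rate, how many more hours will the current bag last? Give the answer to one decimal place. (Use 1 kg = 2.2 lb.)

10.2 hours

Initial rate:
Weight = 127 lb ÷ 2.2 lb/kg = 57.72727 kg
Dose = 19 units/kg/hr × 57.72727 kg = 1096.818 units/hr
Concentration = 35400 units ÷ 149 mL = 237.5839 units/mL
Rate = 1096.818 units/hr ÷ 237.5839 units/mL = 4.616551 mL/hr
Volume infused so far = 4.616551 mL/hr × 21.5 hr = 99.25585 mL
Volume remaining = 149 − 99.25585 = 49.74415 mL
New rate:
Dose = 20 units/kg/hr × 57.72727 kg = 1154.545 units/hr
Rate = 1154.545 units/hr ÷ 237.5839 units/mL = 4.859527 mL/hr
Time remaining = 49.74415 mL ÷ 4.859527 mL/hr = 10.23642 hr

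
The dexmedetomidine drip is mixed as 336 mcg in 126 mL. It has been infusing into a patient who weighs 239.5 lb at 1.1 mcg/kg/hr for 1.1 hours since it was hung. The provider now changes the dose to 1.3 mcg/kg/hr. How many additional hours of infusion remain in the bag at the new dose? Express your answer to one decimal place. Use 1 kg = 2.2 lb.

Initial rate:
Weight = 239.5 lb ÷ 2.2 lb/kg = 108.8636 kg
Dose = 1.1 mcg/kg/hr × 108.8636 kg = 119.75 mcg/hr
Concentration = 336 mcg ÷ 126 mL = 2.666667 mcg/mL
Rate = 119.75 mcg/hr ÷ 2.666667 mcg/mL = 44.90625 mL/hr
Volume infused so far = 44.90625 mL/hr × 1.1 hr = 49.39688 mL
Volume remaining = 126 − 49.39688 = 76.60313 mL
New rate:
Dose = 1.3 mcg/kg/hr × 108.8636 kg = 141.5227 mcg/hr
Rate = 141.5227 mcg/hr ÷ 2.666667 mcg/mL = 53.07102 mL/hr
Time remaining = 76.60313 mL ÷ 53.07102 mL/hr = 1.443408 hr

1.4 hours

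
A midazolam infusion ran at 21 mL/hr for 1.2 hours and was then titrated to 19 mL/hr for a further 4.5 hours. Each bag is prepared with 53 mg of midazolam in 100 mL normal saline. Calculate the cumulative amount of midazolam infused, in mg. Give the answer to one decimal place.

58.7 mg

Concentration = 53 mg ÷ 100 mL = 0.53 mg/mL
Stage 1: 21 mL/hr × 1.2 hr = 25.2 mL → 25.2 mL × 0.53 mg/mL = 13.356 mg
Stage 2: 19 mL/hr × 4.5 hr = 85.5 mL → 85.5 mL × 0.53 mg/mL = 45.315 mg
Total = 13.356 + 45.315 = 58.671 mg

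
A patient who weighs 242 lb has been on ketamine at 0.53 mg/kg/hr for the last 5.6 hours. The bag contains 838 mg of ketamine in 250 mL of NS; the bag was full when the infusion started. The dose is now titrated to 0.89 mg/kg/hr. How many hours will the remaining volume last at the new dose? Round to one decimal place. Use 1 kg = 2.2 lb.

5.2 hours

Initial rate:
Weight = 242 lb ÷ 2.2 lb/kg = 110 kg
Dose = 0.53 mg/kg/hr × 110 kg = 58.3 mg/hr
Concentration = 838 mg ÷ 250 mL = 3.352 mg/mL
Rate = 58.3 mg/hr ÷ 3.352 mg/mL = 17.3926 mL/hr
Volume infused so far = 17.3926 mL/hr × 5.6 hr = 97.39857 mL
Volume remaining = 250 − 97.39857 = 152.6014 mL
New rate:
Dose = 0.89 mg/kg/hr × 110 kg = 97.9 mg/hr
Rate = 97.9 mg/hr ÷ 3.352 mg/mL = 29.20644 mL/hr
Time remaining = 152.6014 mL ÷ 29.20644 mL/hr = 5.224923 hr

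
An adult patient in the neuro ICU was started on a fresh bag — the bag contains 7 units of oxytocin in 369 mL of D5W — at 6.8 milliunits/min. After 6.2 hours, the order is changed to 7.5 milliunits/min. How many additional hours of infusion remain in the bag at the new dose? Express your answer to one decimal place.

Initial rate:
6.8 milliunits/min × 60 min/hr = 408 milliunits/hr
Concentration = 7 units ÷ 369 mL = 0.01897019 units/mL = 18.97019 milliunits/mL
Rate = 408 milliunits/hr ÷ 18.97019 milliunits/mL = 21.50743 mL/hr
Volume infused so far = 21.50743 mL/hr × 6.2 hr = 133.3461 mL
Volume remaining = 369 − 133.3461 = 235.6539 mL
New rate:
7.5 milliunits/min × 60 min/hr = 450 milliunits/hr
Rate = 450 milliunits/hr ÷ 18.97019 milliunits/mL = 23.72143 mL/hr
Time remaining = 235.6539 mL ÷ 23.72143 mL/hr = 9.934222 hr

9.9 hours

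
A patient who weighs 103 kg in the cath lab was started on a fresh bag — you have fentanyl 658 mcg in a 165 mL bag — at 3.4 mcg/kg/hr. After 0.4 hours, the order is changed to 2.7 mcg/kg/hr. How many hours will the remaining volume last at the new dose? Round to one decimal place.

Initial rate:
Dose = 3.4 mcg/kg/hr × 103 kg = 350.2 mcg/hr
Concentration = 658 mcg ÷ 165 mL = 3.987879 mcg/mL
Rate = 350.2 mcg/hr ÷ 3.987879 mcg/mL = 87.81611 mL/hr
Volume infused so far = 87.81611 mL/hr × 0.4 hr = 35.12644 mL
Volume remaining = 165 − 35.12644 = 129.8736 mL
New rate:
Dose = 2.7 mcg/kg/hr × 103 kg = 278.1 mcg/hr
Rate = 278.1 mcg/hr ÷ 3.987879 mcg/mL = 69.73632 mL/hr
Time remaining = 129.8736 mL ÷ 69.73632 mL/hr = 1.862352 hr

1.9 hours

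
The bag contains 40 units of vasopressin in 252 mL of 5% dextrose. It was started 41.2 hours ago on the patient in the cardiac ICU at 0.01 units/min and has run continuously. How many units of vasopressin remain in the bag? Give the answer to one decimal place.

15.3 units

0.01 units/min × 60 min/hr = 0.6 units/hr
Concentration = 40 units ÷ 252 mL = 0.1587302 units/mL
Rate = 0.6 units/hr ÷ 0.1587302 units/mL = 3.78 mL/hr
Volume infused = 3.78 mL/hr × 41.2 hr = 155.736 mL
Volume remaining = 252 − 155.736 = 96.264 mL
Drug remaining = 96.264 mL × 0.1587302 units/mL = 15.28 units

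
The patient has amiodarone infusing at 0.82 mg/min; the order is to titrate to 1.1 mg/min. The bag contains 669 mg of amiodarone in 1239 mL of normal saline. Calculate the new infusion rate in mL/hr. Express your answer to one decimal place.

1.1 mg/min × 60 min/hr = 66 mg/hr
Concentration = 669 mg ÷ 1239 mL = 0.5399516 mg/mL
Rate = 66 mg/hr ÷ 0.5399516 mg/mL = 122.2332 mL/hr

122.2 mL/hr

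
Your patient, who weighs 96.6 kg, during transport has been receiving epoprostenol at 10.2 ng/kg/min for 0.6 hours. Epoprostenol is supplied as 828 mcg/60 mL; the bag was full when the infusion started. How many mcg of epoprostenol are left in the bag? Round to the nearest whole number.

793 mcg

Dose = 10.2 ng/kg/min × 96.6 kg = 985.32 ng/min
985.32 ng/min × 60 min/hr = 59119.2 ng/hr
Concentration = 828 mcg ÷ 60 mL = 13.8 mcg/mL = 13800 ng/mL
Rate = 59119.2 ng/hr ÷ 13800 ng/mL = 4.284 mL/hr
Volume infused = 4.284 mL/hr × 0.6 hr = 2.5704 mL
Volume remaining = 60 − 2.5704 = 57.4296 mL
Drug remaining = 57.4296 mL × 13800 ng/mL = 792528.5 ng = 792.5285 mcg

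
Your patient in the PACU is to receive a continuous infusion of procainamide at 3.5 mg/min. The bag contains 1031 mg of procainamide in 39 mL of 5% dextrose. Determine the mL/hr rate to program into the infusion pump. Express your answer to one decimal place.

7.9 mL/hr

3.5 mg/min × 60 min/hr = 210 mg/hr
Concentration = 1031 mg ÷ 39 mL = 26.4359 mg/mL
Rate = 210 mg/hr ÷ 26.4359 mg/mL = 7.943744 mL/hr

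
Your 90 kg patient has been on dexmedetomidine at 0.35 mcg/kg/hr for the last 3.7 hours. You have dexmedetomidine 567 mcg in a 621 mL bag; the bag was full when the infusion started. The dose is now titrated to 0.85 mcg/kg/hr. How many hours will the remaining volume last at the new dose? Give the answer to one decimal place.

5.9 hours

Initial rate:
Dose = 0.35 mcg/kg/hr × 90 kg = 31.5 mcg/hr
Concentration = 567 mcg ÷ 621 mL = 0.9130435 mcg/mL
Rate = 31.5 mcg/hr ÷ 0.9130435 mcg/mL = 34.5 mL/hr
Volume infused so far = 34.5 mL/hr × 3.7 hr = 127.65 mL
Volume remaining = 621 − 127.65 = 493.35 mL
New rate:
Dose = 0.85 mcg/kg/hr × 90 kg = 76.5 mcg/hr
Rate = 76.5 mcg/hr ÷ 0.9130435 mcg/mL = 83.78571 mL/hr
Time remaining = 493.35 mL ÷ 83.78571 mL/hr = 5.888235 hr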